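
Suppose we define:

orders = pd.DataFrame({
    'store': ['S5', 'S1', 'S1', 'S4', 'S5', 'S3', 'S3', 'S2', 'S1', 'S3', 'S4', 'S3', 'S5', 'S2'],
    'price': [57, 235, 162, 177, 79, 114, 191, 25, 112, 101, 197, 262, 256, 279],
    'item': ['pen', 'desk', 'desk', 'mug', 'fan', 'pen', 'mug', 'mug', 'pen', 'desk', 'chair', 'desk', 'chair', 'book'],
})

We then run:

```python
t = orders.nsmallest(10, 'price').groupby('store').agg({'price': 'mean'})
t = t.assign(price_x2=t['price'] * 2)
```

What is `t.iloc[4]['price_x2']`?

136.0

take 10 rows with smallest price:
   store  price   item
7     S2     25    mug
0     S5     57    pen
4     S5     79    fan
9     S3    101   desk
8     S1    112    pen
5     S3    114    pen
2     S1    162   desk
3     S4    177    mug
6     S3    191    mug
10    S4    197  chair
group by store, mean of price:
            price
store            
S1     137.000000
S2      25.000000
S3     135.333333
S4     187.000000
S5      68.000000
add column price_x2 = t['price'] * 2:
            price    price_x2
store                        
S1     137.000000  274.000000
S2      25.000000   50.000000
S3     135.333333  270.666667
S4     187.000000  374.000000
S5      68.000000  136.000000
Hence 136.0.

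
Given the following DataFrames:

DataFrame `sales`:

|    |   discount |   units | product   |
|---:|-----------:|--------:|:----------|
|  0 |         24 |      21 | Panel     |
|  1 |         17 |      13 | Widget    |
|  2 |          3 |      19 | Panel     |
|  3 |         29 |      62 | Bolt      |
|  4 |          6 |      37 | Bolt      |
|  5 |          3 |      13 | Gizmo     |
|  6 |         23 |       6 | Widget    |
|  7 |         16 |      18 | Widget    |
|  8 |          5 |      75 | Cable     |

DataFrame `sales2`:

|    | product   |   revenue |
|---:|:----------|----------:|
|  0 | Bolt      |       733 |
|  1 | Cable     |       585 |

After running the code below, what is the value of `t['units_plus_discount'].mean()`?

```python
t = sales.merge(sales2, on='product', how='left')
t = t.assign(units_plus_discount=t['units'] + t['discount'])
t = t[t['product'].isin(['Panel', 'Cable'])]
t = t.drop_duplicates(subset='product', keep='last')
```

merge on 'product' (how='left') → 9 rows:
   discount  units product  revenue
0        24     21   Panel      NaN
1        17     13  Widget      NaN
2         3     19   Panel      NaN
3        29     62    Bolt    733.0
4         6     37    Bolt    733.0
5         3     13   Gizmo      NaN
6        23      6  Widget      NaN
7        16     18  Widget      NaN
8         5     75   Cable    585.0
add column units_plus_discount = t['units'] + t['discount']:
   discount  units product  revenue  units_plus_discount
0        24     21   Panel      NaN                   45
1        17     13  Widget      NaN                   30
2         3     19   Panel      NaN                   22
3        29     62    Bolt    733.0                   91
4         6     37    Bolt    733.0                   43
5         3     13   Gizmo      NaN                   16
6        23      6  Widget      NaN                   29
7        16     18  Widget      NaN                   34
8         5     75   Cable    585.0                   80
filter rows where product in ['Panel', 'Cable']:
   discount  units product  revenue  units_plus_discount
0        24     21   Panel      NaN                   45
2         3     19   Panel      NaN                   22
8         5     75   Cable    585.0                   80
drop duplicate product (keep=last):
   discount  units product  revenue  units_plus_discount
2         3     19   Panel      NaN                   22
8         5     75   Cable    585.0                   80
Hence 51.0.

51.0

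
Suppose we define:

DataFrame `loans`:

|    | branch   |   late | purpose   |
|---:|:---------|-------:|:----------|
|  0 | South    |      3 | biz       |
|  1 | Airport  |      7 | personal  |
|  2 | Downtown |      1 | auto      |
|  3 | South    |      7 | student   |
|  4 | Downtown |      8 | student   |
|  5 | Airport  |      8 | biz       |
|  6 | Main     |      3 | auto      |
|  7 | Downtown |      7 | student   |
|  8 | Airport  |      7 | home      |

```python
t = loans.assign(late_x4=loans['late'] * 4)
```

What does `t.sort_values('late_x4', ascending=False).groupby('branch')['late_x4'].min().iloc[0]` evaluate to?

28

add column late_x4 = loans['late'] * 4:
     branch  late   purpose  late_x4
0     South     3       biz       12
1   Airport     7  personal       28
2  Downtown     1      auto        4
3     South     7   student       28
4  Downtown     8   student       32
5   Airport     8       biz       32
6      Main     3      auto       12
7  Downtown     7   student       28
8   Airport     7      home       28
sort by late_x4 descending:
     branch  late   purpose  late_x4
4  Downtown     8   student       32
5   Airport     8       biz       32
1   Airport     7  personal       28
3     South     7   student       28
7  Downtown     7   student       28
8   Airport     7      home       28
0     South     3       biz       12
6      Main     3      auto       12
2  Downtown     1      auto        4
group by branch, min of late_x4:
branch
Airport     28
Downtown     4
Main        12
South       12
Name: late_x4, dtype: int64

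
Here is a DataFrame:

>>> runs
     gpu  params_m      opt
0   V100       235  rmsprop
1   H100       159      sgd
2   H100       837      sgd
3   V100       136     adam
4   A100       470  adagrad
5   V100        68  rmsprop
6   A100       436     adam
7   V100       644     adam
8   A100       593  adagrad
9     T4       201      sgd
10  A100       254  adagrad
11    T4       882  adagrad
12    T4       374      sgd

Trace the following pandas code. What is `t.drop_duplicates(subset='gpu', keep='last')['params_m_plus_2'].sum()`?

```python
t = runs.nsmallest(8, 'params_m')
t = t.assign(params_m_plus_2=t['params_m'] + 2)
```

take 8 rows with smallest params_m:
     gpu  params_m      opt
5   V100        68  rmsprop
3   V100       136     adam
1   H100       159      sgd
9     T4       201      sgd
0   V100       235  rmsprop
10  A100       254  adagrad
12    T4       374      sgd
6   A100       436     adam
add column params_m_plus_2 = t['params_m'] + 2:
     gpu  params_m      opt  params_m_plus_2
5   V100        68  rmsprop               70
3   V100       136     adam              138
1   H100       159      sgd              161
9     T4       201      sgd              203
0   V100       235  rmsprop              237
10  A100       254  adagrad              256
12    T4       374      sgd              376
6   A100       436     adam              438
drop duplicate gpu (keep=last):
     gpu  params_m      opt  params_m_plus_2
1   H100       159      sgd              161
0   V100       235  rmsprop              237
12    T4       374      sgd              376
6   A100       436     adam              438
sum of column 'params_m_plus_2' → 1212

1212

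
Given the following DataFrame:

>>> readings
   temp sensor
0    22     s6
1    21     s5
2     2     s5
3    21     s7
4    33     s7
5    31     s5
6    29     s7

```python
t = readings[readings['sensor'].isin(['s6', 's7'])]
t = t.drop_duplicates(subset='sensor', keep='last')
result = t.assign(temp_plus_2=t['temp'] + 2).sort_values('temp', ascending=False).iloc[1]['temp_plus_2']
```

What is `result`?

filter rows where sensor in ['s6', 's7']:
   temp sensor
0    22     s6
3    21     s7
4    33     s7
6    29     s7
drop duplicate sensor (keep=last):
   temp sensor
0    22     s6
6    29     s7
add column temp_plus_2 = t['temp'] + 2:
   temp sensor  temp_plus_2
0    22     s6           24
6    29     s7           31
sort by temp descending:
   temp sensor  temp_plus_2
6    29     s7           31
0    22     s6           24
value at position 1, column 'temp_plus_2' → 24

24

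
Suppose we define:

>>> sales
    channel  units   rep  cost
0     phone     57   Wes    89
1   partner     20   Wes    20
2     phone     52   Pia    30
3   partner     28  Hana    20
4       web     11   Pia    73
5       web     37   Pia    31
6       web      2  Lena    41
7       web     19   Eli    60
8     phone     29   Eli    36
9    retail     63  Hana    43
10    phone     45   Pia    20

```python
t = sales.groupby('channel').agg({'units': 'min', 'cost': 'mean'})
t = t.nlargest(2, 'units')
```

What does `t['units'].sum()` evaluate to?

92

group by channel: min(units), mean(cost):
         units   cost
channel              
partner     20  20.00
phone       29  43.75
retail      63  43.00
web          2  51.25
take 2 rows with largest units:
         units   cost
channel              
retail      63  43.00
phone       29  43.75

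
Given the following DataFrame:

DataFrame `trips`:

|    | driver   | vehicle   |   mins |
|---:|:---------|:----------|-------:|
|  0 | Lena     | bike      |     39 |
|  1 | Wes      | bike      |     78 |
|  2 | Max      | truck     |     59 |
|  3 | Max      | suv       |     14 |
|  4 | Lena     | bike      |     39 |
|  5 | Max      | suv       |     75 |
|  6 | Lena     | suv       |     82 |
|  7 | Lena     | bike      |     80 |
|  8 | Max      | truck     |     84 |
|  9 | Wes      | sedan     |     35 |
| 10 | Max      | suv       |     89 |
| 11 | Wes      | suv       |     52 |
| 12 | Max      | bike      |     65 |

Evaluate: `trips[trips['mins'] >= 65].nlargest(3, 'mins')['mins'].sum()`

filter rows where mins >= 65:
   driver vehicle  mins
1     Wes    bike    78
5     Max     suv    75
6    Lena     suv    82
7    Lena    bike    80
8     Max   truck    84
10    Max     suv    89
12    Max    bike    65
take 3 rows with largest mins:
   driver vehicle  mins
10    Max     suv    89
8     Max   truck    84
6    Lena     suv    82
So sum() = 255.

255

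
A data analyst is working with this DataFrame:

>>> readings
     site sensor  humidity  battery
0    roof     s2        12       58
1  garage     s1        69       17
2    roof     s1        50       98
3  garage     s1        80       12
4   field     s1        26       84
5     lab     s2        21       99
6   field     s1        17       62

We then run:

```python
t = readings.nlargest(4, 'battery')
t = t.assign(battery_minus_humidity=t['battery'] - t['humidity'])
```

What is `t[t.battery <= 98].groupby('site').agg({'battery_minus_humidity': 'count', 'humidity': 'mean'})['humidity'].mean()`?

take 4 rows with largest battery:
    site sensor  humidity  battery
5    lab     s2        21       99
2   roof     s1        50       98
4  field     s1        26       84
6  field     s1        17       62
add column battery_minus_humidity = t['battery'] - t['humidity']:
    site sensor  humidity  battery  battery_minus_humidity
5    lab     s2        21       99                      78
2   roof     s1        50       98                      48
4  field     s1        26       84                      58
6  field     s1        17       62                      45
filter rows where battery <= 98:
    site sensor  humidity  battery  battery_minus_humidity
2   roof     s1        50       98                      48
4  field     s1        26       84                      58
6  field     s1        17       62                      45
group by site: count(battery_minus_humidity), mean(humidity):
       battery_minus_humidity  humidity
site                                   
field                       2      21.5
roof                        1      50.0

35.75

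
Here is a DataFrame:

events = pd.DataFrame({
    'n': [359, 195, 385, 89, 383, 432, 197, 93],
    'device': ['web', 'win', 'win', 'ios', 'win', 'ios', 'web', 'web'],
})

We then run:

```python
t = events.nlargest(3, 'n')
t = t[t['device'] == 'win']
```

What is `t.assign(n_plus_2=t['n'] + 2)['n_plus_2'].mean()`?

take 3 rows with largest n:
     n device
5  432    ios
2  385    win
4  383    win
filter rows where device == 'win':
     n device
2  385    win
4  383    win
add column n_plus_2 = t['n'] + 2:
     n device  n_plus_2
2  385    win       387
4  383    win       385

386.0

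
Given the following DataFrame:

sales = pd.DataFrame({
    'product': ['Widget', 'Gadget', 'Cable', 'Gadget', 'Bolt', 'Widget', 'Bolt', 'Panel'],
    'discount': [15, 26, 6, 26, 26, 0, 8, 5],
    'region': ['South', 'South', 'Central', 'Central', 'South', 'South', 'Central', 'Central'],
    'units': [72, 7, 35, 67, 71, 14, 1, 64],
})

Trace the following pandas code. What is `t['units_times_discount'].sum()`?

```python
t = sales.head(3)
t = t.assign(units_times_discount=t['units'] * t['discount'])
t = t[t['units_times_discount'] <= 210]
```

take first 3 rows:
  product  discount   region  units
0  Widget        15    South     72
1  Gadget        26    South      7
2   Cable         6  Central     35
add column units_times_discount = t['units'] * t['discount']:
  product  discount   region  units  units_times_discount
0  Widget        15    South     72                  1080
1  Gadget        26    South      7                   182
2   Cable         6  Central     35                   210
filter rows where units_times_discount <= 210:
  product  discount   region  units  units_times_discount
1  Gadget        26    South      7                   182
2   Cable         6  Central     35                   210

392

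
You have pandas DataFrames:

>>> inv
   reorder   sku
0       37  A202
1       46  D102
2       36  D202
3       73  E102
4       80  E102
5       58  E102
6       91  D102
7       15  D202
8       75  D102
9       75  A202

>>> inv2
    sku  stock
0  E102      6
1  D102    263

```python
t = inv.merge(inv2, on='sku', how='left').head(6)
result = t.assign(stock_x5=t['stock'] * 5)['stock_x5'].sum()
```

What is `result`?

merge on 'sku' (how='left') → 10 rows:
   reorder   sku  stock
0       37  A202    NaN
1       46  D102  263.0
2       36  D202    NaN
3       73  E102    6.0
4       80  E102    6.0
5       58  E102    6.0
6       91  D102  263.0
7       15  D202    NaN
8       75  D102  263.0
9       75  A202    NaN
take first 6 rows:
   reorder   sku  stock
0       37  A202    NaN
1       46  D102  263.0
2       36  D202    NaN
3       73  E102    6.0
4       80  E102    6.0
5       58  E102    6.0
add column stock_x5 = t['stock'] * 5:
   reorder   sku  stock  stock_x5
0       37  A202    NaN       NaN
1       46  D102  263.0    1315.0
2       36  D202    NaN       NaN
3       73  E102    6.0      30.0
4       80  E102    6.0      30.0
5       58  E102    6.0      30.0
Taking the sum of column 'stock_x5' gives 1405.0.

1405.0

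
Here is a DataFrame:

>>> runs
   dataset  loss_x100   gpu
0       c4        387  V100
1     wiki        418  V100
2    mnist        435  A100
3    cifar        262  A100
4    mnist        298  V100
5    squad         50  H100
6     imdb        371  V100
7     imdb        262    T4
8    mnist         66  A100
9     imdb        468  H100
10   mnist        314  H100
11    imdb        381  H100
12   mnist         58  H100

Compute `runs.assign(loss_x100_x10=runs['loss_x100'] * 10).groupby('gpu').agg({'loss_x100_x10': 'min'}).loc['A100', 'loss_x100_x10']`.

660

add column loss_x100_x10 = runs['loss_x100'] * 10:
   dataset  loss_x100   gpu  loss_x100_x10
0       c4        387  V100           3870
1     wiki        418  V100           4180
2    mnist        435  A100           4350
3    cifar        262  A100           2620
4    mnist        298  V100           2980
5    squad         50  H100            500
6     imdb        371  V100           3710
7     imdb        262    T4           2620
8    mnist         66  A100            660
9     imdb        468  H100           4680
10   mnist        314  H100           3140
11    imdb        381  H100           3810
12   mnist         58  H100            580
group by gpu, min of loss_x100_x10:
      loss_x100_x10
gpu                
A100            660
H100            500
T4             2620
V100           2980
So loc['A100', 'loss_x100_x10'] = 660.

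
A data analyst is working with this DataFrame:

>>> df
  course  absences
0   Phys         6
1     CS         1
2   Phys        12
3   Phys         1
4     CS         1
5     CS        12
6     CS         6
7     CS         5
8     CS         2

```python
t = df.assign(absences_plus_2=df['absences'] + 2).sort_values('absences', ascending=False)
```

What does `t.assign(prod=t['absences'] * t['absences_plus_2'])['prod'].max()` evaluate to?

168

add column absences_plus_2 = df['absences'] + 2:
  course  absences  absences_plus_2
0   Phys         6                8
1     CS         1                3
2   Phys        12               14
3   Phys         1                3
4     CS         1                3
5     CS        12               14
6     CS         6                8
7     CS         5                7
8     CS         2                4
sort by absences descending:
  course  absences  absences_plus_2
2   Phys        12               14
5     CS        12               14
0   Phys         6                8
6     CS         6                8
7     CS         5                7
8     CS         2                4
1     CS         1                3
3   Phys         1                3
4     CS         1                3
add column prod = t['absences'] * t['absences_plus_2']:
  course  absences  absences_plus_2  prod
2   Phys        12               14   168
5     CS        12               14   168
0   Phys         6                8    48
6     CS         6                8    48
7     CS         5                7    35
8     CS         2                4     8
1     CS         1                3     3
3   Phys         1                3     3
4     CS         1                3     3
Hence 168.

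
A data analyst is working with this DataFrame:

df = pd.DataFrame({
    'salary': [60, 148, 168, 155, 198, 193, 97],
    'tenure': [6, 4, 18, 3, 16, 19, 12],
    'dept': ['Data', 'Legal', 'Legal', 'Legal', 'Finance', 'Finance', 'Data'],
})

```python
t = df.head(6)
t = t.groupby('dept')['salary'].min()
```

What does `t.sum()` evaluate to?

401

take first 6 rows:
   salary  tenure     dept
0      60       6     Data
1     148       4    Legal
2     168      18    Legal
3     155       3    Legal
4     198      16  Finance
5     193      19  Finance
group by dept, min of salary:
dept
Data        60
Finance    193
Legal      148
Name: salary, dtype: int64
Taking the sum of the resulting series gives 401.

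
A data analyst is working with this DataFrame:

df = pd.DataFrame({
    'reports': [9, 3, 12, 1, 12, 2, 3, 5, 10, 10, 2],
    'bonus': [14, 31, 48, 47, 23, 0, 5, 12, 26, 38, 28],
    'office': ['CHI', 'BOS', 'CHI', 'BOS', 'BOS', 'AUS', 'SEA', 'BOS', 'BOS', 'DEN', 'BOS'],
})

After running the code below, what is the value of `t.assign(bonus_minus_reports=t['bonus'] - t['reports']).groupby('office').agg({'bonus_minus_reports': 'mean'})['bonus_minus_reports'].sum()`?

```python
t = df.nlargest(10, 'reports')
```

take 10 rows with largest reports:
    reports  bonus office
2        12     48    CHI
4        12     23    BOS
8        10     26    BOS
9        10     38    DEN
0         9     14    CHI
7         5     12    BOS
1         3     31    BOS
6         3      5    SEA
5         2      0    AUS
10        2     28    BOS
add column bonus_minus_reports = t['bonus'] - t['reports']:
    reports  bonus office  bonus_minus_reports
2        12     48    CHI                   36
4        12     23    BOS                   11
8        10     26    BOS                   16
9        10     38    DEN                   28
0         9     14    CHI                    5
7         5     12    BOS                    7
1         3     31    BOS                   28
6         3      5    SEA                    2
5         2      0    AUS                   -2
10        2     28    BOS                   26
group by office, mean of bonus_minus_reports:
        bonus_minus_reports
office                     
AUS                    -2.0
BOS                    17.6
CHI                    20.5
DEN                    28.0
SEA                     2.0
So sum() = 66.1.

66.1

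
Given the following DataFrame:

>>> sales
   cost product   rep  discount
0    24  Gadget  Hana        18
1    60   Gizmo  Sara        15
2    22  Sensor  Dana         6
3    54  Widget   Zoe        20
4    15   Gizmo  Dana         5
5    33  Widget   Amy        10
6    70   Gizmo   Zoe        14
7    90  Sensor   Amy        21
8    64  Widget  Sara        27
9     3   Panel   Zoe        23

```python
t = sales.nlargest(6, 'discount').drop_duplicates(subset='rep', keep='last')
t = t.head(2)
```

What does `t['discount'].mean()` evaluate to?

take 6 rows with largest discount:
   cost product   rep  discount
8    64  Widget  Sara        27
9     3   Panel   Zoe        23
7    90  Sensor   Amy        21
3    54  Widget   Zoe        20
0    24  Gadget  Hana        18
1    60   Gizmo  Sara        15
drop duplicate rep (keep=last):
   cost product   rep  discount
7    90  Sensor   Amy        21
3    54  Widget   Zoe        20
0    24  Gadget  Hana        18
1    60   Gizmo  Sara        15
take first 2 rows:
   cost product  rep  discount
7    90  Sensor  Amy        21
3    54  Widget  Zoe        20
Hence 20.5.

20.5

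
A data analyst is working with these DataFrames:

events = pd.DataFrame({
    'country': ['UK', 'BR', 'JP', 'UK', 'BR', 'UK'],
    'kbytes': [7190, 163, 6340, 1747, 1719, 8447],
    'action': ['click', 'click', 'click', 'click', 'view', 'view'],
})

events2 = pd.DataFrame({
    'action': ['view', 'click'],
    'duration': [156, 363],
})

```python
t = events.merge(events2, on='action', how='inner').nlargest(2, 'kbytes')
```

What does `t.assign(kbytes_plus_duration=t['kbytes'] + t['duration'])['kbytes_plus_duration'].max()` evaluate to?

8603

merge on 'action' (how='inner') → 6 rows:
  country  kbytes action  duration
0      UK    7190  click       363
1      BR     163  click       363
2      JP    6340  click       363
3      UK    1747  click       363
4      BR    1719   view       156
5      UK    8447   view       156
take 2 rows with largest kbytes:
  country  kbytes action  duration
5      UK    8447   view       156
0      UK    7190  click       363
add column kbytes_plus_duration = t['kbytes'] + t['duration']:
  country  kbytes action  duration  kbytes_plus_duration
5      UK    8447   view       156                  8603
0      UK    7190  click       363                  7553
So max() = 8603.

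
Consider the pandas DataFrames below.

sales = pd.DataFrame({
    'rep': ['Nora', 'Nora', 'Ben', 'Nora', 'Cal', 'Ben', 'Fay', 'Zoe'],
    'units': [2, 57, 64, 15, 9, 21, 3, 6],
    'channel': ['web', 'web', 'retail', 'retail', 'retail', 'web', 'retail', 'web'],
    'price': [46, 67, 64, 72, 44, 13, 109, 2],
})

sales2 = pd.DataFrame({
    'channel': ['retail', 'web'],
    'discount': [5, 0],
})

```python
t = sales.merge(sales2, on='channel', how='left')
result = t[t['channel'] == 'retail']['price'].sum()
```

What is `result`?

merge on 'channel' (how='left') → 8 rows:
    rep  units channel  price  discount
0  Nora      2     web     46         0
1  Nora     57     web     67         0
2   Ben     64  retail     64         5
3  Nora     15  retail     72         5
4   Cal      9  retail     44         5
5   Ben     21     web     13         0
6   Fay      3  retail    109         5
7   Zoe      6     web      2         0
filter rows where channel == 'retail':
    rep  units channel  price  discount
2   Ben     64  retail     64         5
3  Nora     15  retail     72         5
4   Cal      9  retail     44         5
6   Fay      3  retail    109         5
Hence 289.

289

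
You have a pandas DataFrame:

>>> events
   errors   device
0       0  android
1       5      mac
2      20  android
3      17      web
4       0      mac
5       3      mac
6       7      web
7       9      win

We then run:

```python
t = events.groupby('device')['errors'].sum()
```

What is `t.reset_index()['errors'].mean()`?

group by device, sum of errors:
device
android    20
mac         8
web        24
win         9
Name: errors, dtype: int64
reset_index():
    device  errors
0  android      20
1      mac       8
2      web      24
3      win       9

15.25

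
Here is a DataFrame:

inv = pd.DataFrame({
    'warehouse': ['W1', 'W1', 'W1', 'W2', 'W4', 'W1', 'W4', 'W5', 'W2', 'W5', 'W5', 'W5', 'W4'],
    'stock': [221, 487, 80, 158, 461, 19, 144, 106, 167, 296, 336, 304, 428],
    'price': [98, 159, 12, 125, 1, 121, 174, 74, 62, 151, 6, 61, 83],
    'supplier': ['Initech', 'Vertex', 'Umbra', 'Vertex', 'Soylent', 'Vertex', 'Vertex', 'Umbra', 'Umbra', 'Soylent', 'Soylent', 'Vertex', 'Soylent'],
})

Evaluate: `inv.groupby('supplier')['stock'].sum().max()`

1521

group by supplier, sum of stock:
supplier
Initech     221
Soylent    1521
Umbra       353
Vertex     1112
Name: stock, dtype: int64
Then the max of the resulting series: 1521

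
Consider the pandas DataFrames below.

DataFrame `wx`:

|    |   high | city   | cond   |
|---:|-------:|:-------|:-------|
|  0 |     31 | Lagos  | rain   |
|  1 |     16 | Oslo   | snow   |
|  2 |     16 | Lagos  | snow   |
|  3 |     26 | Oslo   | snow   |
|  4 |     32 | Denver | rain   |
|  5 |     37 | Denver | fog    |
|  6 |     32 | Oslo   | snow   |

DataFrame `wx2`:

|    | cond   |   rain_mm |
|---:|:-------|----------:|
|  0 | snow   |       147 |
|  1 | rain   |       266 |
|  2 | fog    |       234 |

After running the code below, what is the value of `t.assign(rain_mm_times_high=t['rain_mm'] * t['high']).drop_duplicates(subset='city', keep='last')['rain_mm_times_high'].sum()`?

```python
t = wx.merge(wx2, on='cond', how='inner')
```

merge on 'cond' (how='inner') → 7 rows:
   high    city  cond  rain_mm
0    31   Lagos  rain      266
1    16    Oslo  snow      147
2    16   Lagos  snow      147
3    26    Oslo  snow      147
4    32  Denver  rain      266
5    37  Denver   fog      234
6    32    Oslo  snow      147
add column rain_mm_times_high = t['rain_mm'] * t['high']:
   high    city  cond  rain_mm  rain_mm_times_high
0    31   Lagos  rain      266                8246
1    16    Oslo  snow      147                2352
2    16   Lagos  snow      147                2352
3    26    Oslo  snow      147                3822
4    32  Denver  rain      266                8512
5    37  Denver   fog      234                8658
6    32    Oslo  snow      147                4704
drop duplicate city (keep=last):
   high    city  cond  rain_mm  rain_mm_times_high
2    16   Lagos  snow      147                2352
5    37  Denver   fog      234                8658
6    32    Oslo  snow      147                4704
Hence 15714.

15714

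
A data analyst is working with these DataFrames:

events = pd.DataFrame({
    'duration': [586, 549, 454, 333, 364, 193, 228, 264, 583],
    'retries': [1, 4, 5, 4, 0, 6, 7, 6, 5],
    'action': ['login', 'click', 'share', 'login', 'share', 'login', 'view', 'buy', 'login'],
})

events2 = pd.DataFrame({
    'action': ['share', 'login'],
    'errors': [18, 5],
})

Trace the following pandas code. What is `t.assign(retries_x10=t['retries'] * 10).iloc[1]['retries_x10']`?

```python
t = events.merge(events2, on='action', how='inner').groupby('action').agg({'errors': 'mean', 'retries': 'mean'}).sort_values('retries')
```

40.0

merge on 'action' (how='inner') → 6 rows:
   duration  retries action  errors
0       586        1  login       5
1       454        5  share      18
2       333        4  login       5
3       364        0  share      18
4       193        6  login       5
5       583        5  login       5
group by action: mean(errors), mean(retries):
        errors  retries
action                 
login      5.0      4.0
share     18.0      2.5
sort by retries:
        errors  retries
action                 
share     18.0      2.5
login      5.0      4.0
add column retries_x10 = t['retries'] * 10:
        errors  retries  retries_x10
action                              
share     18.0      2.5         25.0
login      5.0      4.0         40.0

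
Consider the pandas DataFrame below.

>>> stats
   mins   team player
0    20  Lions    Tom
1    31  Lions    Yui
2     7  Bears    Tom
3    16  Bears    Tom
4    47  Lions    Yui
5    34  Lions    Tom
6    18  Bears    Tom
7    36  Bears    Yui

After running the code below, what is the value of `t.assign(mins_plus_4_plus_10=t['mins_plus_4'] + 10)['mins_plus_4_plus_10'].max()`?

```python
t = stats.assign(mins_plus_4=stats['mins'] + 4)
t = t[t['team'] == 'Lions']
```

61

add column mins_plus_4 = stats['mins'] + 4:
   mins   team player  mins_plus_4
0    20  Lions    Tom           24
1    31  Lions    Yui           35
2     7  Bears    Tom           11
3    16  Bears    Tom           20
4    47  Lions    Yui           51
5    34  Lions    Tom           38
6    18  Bears    Tom           22
7    36  Bears    Yui           40
filter rows where team == 'Lions':
   mins   team player  mins_plus_4
0    20  Lions    Tom           24
1    31  Lions    Yui           35
4    47  Lions    Yui           51
5    34  Lions    Tom           38
add column mins_plus_4_plus_10 = t['mins_plus_4'] + 10:
   mins   team player  mins_plus_4  mins_plus_4_plus_10
0    20  Lions    Tom           24                   34
1    31  Lions    Yui           35                   45
4    47  Lions    Yui           51                   61
5    34  Lions    Tom           38                   48
So max() = 61.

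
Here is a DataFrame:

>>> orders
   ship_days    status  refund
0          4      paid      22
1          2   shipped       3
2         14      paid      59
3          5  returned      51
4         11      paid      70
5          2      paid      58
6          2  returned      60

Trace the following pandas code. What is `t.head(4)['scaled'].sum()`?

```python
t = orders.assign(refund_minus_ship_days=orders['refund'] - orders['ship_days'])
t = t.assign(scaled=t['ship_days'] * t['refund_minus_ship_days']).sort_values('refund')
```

416

add column refund_minus_ship_days = orders['refund'] - orders['ship_days']:
   ship_days    status  refund  refund_minus_ship_days
0          4      paid      22                      18
1          2   shipped       3                       1
2         14      paid      59                      45
3          5  returned      51                      46
4         11      paid      70                      59
5          2      paid      58                      56
6          2  returned      60                      58
add column scaled = t['ship_days'] * t['refund_minus_ship_days']:
   ship_days    status  refund  refund_minus_ship_days  scaled
0          4      paid      22                      18      72
1          2   shipped       3                       1       2
2         14      paid      59                      45     630
3          5  returned      51                      46     230
4         11      paid      70                      59     649
5          2      paid      58                      56     112
6          2  returned      60                      58     116
sort by refund:
   ship_days    status  refund  refund_minus_ship_days  scaled
1          2   shipped       3                       1       2
0          4      paid      22                      18      72
3          5  returned      51                      46     230
5          2      paid      58                      56     112
2         14      paid      59                      45     630
6          2  returned      60                      58     116
4         11      paid      70                      59     649
take first 4 rows:
   ship_days    status  refund  refund_minus_ship_days  scaled
1          2   shipped       3                       1       2
0          4      paid      22                      18      72
3          5  returned      51                      46     230
5          2      paid      58                      56     112
Hence 416.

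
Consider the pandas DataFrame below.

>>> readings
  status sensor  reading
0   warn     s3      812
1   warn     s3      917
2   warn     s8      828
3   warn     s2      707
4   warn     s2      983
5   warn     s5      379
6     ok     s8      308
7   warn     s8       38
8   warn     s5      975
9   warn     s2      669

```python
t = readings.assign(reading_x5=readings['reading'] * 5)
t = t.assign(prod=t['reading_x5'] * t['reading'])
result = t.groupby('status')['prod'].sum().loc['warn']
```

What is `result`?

add column reading_x5 = readings['reading'] * 5:
  status sensor  reading  reading_x5
0   warn     s3      812        4060
1   warn     s3      917        4585
2   warn     s8      828        4140
3   warn     s2      707        3535
4   warn     s2      983        4915
5   warn     s5      379        1895
6     ok     s8      308        1540
7   warn     s8       38         190
8   warn     s5      975        4875
9   warn     s2      669        3345
add column prod = t['reading_x5'] * t['reading']:
  status sensor  reading  reading_x5     prod
0   warn     s3      812        4060  3296720
1   warn     s3      917        4585  4204445
2   warn     s8      828        4140  3427920
3   warn     s2      707        3535  2499245
4   warn     s2      983        4915  4831445
5   warn     s5      379        1895   718205
6     ok     s8      308        1540   474320
7   warn     s8       38         190     7220
8   warn     s5      975        4875  4753125
9   warn     s2      669        3345  2237805
group by status, sum of prod:
status
ok        474320
warn    25976130
Name: prod, dtype: int64
value at index 'warn' → 25976130

25976130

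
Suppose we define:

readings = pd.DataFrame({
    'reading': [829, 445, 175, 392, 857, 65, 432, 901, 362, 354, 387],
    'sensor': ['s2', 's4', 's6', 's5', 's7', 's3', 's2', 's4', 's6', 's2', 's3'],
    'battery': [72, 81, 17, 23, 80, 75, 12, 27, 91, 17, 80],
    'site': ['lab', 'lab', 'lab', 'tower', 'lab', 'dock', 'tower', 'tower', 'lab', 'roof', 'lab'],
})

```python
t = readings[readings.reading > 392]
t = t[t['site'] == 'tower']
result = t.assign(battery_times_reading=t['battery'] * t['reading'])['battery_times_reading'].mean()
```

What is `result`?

14755.5

filter rows where reading > 392:
   reading sensor  battery   site
0      829     s2       72    lab
1      445     s4       81    lab
4      857     s7       80    lab
6      432     s2       12  tower
7      901     s4       27  tower
filter rows where site == 'tower':
   reading sensor  battery   site
6      432     s2       12  tower
7      901     s4       27  tower
add column battery_times_reading = t['battery'] * t['reading']:
   reading sensor  battery   site  battery_times_reading
6      432     s2       12  tower                   5184
7      901     s4       27  tower                  24327
Hence 14755.5.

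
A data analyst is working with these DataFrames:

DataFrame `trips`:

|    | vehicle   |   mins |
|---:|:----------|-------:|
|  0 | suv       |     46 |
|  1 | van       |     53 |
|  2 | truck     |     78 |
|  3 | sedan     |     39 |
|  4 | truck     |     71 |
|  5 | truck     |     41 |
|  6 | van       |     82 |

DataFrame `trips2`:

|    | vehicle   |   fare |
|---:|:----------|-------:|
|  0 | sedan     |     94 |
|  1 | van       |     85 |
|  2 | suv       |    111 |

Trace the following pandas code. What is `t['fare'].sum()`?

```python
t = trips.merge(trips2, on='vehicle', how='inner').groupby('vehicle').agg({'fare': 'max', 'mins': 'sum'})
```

merge on 'vehicle' (how='inner') → 4 rows:
  vehicle  mins  fare
0     suv    46   111
1     van    53    85
2   sedan    39    94
3     van    82    85
group by vehicle: max(fare), sum(mins):
         fare  mins
vehicle            
sedan      94    39
suv       111    46
van        85   135

290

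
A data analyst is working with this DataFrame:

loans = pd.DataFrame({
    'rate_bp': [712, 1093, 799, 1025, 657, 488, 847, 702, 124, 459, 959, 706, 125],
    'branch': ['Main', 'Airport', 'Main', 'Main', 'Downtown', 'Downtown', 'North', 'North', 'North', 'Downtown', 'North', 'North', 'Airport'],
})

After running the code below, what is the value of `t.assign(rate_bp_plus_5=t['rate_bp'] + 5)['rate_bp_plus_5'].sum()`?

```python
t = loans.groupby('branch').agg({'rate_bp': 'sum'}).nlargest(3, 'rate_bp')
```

group by branch, sum of rate_bp:
          rate_bp
branch           
Airport      1218
Downtown     1604
Main         2536
North        3338
take 3 rows with largest rate_bp:
          rate_bp
branch           
North        3338
Main         2536
Downtown     1604
add column rate_bp_plus_5 = t['rate_bp'] + 5:
          rate_bp  rate_bp_plus_5
branch                           
North        3338            3343
Main         2536            2541
Downtown     1604            1609

7493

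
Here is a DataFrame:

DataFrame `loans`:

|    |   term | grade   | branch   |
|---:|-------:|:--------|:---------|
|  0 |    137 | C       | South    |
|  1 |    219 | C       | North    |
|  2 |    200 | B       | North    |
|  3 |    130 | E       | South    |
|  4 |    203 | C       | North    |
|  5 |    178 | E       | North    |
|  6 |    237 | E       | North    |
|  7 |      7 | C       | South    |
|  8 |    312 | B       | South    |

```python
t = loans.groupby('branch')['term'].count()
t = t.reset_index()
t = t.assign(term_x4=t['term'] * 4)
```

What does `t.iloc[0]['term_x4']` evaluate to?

20

group by branch, count of term:
branch
North    5
South    4
Name: term, dtype: int64
reset_index():
  branch  term
0  North     5
1  South     4
add column term_x4 = t['term'] * 4:
  branch  term  term_x4
0  North     5       20
1  South     4       16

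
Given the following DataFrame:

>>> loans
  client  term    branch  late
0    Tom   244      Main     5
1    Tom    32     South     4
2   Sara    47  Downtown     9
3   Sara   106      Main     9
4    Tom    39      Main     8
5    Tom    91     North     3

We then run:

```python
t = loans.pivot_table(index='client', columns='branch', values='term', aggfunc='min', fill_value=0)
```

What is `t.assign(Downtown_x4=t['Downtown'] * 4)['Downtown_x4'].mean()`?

94.0

pivot: rows=client, cols=branch, min(term):
branch  Downtown  Main  North  South
client                              
Sara          47   106      0      0
Tom            0    39     91     32
add column Downtown_x4 = t['Downtown'] * 4:
branch  Downtown  Main  North  South  Downtown_x4
client                                           
Sara          47   106      0      0          188
Tom            0    39     91     32            0
The mean of column 'Downtown_x4' is 94.0.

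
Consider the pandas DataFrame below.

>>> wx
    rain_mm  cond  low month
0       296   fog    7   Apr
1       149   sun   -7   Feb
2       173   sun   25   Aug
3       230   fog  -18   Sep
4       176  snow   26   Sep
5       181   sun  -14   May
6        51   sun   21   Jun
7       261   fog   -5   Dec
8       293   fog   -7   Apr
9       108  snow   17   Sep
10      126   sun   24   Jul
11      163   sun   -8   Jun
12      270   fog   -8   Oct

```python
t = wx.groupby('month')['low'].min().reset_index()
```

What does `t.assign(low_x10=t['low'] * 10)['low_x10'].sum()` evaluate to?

group by month, min of low:
month
Apr    -7
Aug    25
Dec    -5
Feb    -7
Jul    24
Jun    -8
May   -14
Oct    -8
Sep   -18
Name: low, dtype: int64
reset_index():
  month  low
0   Apr   -7
1   Aug   25
2   Dec   -5
3   Feb   -7
4   Jul   24
5   Jun   -8
6   May  -14
7   Oct   -8
8   Sep  -18
add column low_x10 = t['low'] * 10:
  month  low  low_x10
0   Apr   -7      -70
1   Aug   25      250
2   Dec   -5      -50
3   Feb   -7      -70
4   Jul   24      240
5   Jun   -8      -80
6   May  -14     -140
7   Oct   -8      -80
8   Sep  -18     -180
Finally, sum of column 'low_x10' = -180.

-180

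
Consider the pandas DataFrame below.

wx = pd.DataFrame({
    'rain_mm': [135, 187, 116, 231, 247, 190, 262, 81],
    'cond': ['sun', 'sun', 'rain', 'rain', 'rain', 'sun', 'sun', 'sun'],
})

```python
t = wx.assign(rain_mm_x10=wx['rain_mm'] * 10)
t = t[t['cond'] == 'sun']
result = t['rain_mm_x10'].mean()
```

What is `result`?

1710.0

add column rain_mm_x10 = wx['rain_mm'] * 10:
   rain_mm  cond  rain_mm_x10
0      135   sun         1350
1      187   sun         1870
2      116  rain         1160
3      231  rain         2310
4      247  rain         2470
5      190   sun         1900
6      262   sun         2620
7       81   sun          810
filter rows where cond == 'sun':
   rain_mm cond  rain_mm_x10
0      135  sun         1350
1      187  sun         1870
5      190  sun         1900
6      262  sun         2620
7       81  sun          810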